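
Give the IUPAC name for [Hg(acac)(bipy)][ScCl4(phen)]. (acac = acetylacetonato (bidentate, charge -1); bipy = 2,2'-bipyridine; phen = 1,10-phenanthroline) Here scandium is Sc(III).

(acetylacetonato)(2,2'-bipyridine)mercury(II) tetrachloro(1,10-phenanthroline)scandate(III)

Both ions are complex: the cation is named first with the plain metal name, the anion second with the -ate form; each ion's ligands are alphabetised independently.
Sc is given as +3; the anion's ligand charges sum to -4, so the complex anion is 1−.
A 1:1 salt means the cation carries the equal and opposite charge, 1+.
Cation: ligand charges sum to -1; for the ion to be 1+, Hg = +2.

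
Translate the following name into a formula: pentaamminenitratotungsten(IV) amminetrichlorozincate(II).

[W(NH3)5(NO3)][ZnCl3(NH3)]3

Cation [W…]: ligand charges -1, W(IV) ⇒ ion charge 3+.
Anion [Zn…]: ligand charges -3, Zn(II) ⇒ ion charge 1−.
One 3+ cation requires 3 of the 1− anion.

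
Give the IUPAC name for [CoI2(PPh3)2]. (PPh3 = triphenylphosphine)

There is no counter-ion, so the complex is neutral overall.
Ligand charges: 2×iodo (-1 each), 2×triphenylphosphine (neutral); total -2. So Co + (-2) = 0, giving Co = +2.
Ligands are named alphabetically: iodo before triphenylphosphine.

diiodobis(triphenylphosphine)cobalt(II)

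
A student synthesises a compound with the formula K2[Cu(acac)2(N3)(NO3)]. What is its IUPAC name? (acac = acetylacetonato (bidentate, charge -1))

The 2 potassium counter-ions carry a total charge of +2, so each complex ion is 2−.
Ligand charges: 2×acetylacetonato (-1 each), 1×azido (-1 each), 1×nitrato (-1 each); total -4. So Cu + (-4) = 2−, giving Cu = +2.
The complex ion is anionic, so copper takes the -ate form cuprate(II).

potassium bis(acetylacetonato)azidonitratocuprate(II)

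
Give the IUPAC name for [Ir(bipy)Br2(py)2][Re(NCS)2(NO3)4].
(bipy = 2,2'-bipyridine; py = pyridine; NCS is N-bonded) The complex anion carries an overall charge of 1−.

(2,2'-bipyridine)dibromobis(pyridine)iridium(III) diisothiocyanatotetranitratorhenate(V)

Both ions are complex: the cation is named first with the plain metal name, the anion second with the -ate form; each ion's ligands are alphabetised independently.
The complex anion is given as 1−; its ligand charges sum to -6, so Re = +5.
A 1:1 salt means the cation carries the equal and opposite charge, 1+.
Cation: ligand charges sum to -2; for the ion to be 1+, Ir = +3.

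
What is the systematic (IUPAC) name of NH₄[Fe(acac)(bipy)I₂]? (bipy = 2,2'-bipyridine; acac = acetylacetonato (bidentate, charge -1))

The 1 ammonium counter-ion carries a total charge of +1, so each complex ion is 1−.
Ligand charges: 1×2,2'-bipyridine (neutral), 1×acetylacetonato (-1 each), 2×iodo (-1 each); total -3. So Fe + (-3) = 1−, giving Fe = +2.
The complex ion is anionic, so iron takes the -ate form ferrate(II).

ammonium (acetylacetonato)(2,2'-bipyridine)diiodoferrate(II)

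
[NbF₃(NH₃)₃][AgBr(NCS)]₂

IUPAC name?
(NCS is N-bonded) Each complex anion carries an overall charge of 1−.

The complex anion is given as 1−; its ligand charges sum to -2, so Ag = +1.
With 2 anions per cation, the cation must be 2×1 = 2+.
Cation: ligand charges sum to -3; for the ion to be 2+, Nb = +5.

triamminetrifluoroniobium(V) bromoisothiocyanatoargentate(I)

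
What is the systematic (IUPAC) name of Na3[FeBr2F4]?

The 3 sodium counter-ions carry a total charge of +3, so each complex ion is 3−.
Ligand charges: 2×bromo (-1 each), 4×fluoro (-1 each); total -6. So Fe + (-6) = 3−, giving Fe = +3.
Ligands are named alphabetically: bromo before fluoro.
The complex ion is anionic, so iron takes the -ate form ferrate(III).

sodium dibromotetrafluoroferrate(III)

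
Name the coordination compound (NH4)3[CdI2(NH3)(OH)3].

The 3 ammonium counter-ions carry a total charge of +3, so each complex ion is 3−.
Ligand charges: 2×iodo (-1 each), 3×hydroxo (-1 each), 1×ammine (neutral); total -5. So Cd + (-5) = 3−, giving Cd = +2.
The complex ion is anionic, so cadmium takes the -ate form cadmate(II).

ammonium amminetrihydroxodiiodocadmate(II)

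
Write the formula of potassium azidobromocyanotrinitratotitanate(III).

K3[TiBr(CN)(N3)(NO3)3]

Ligands: 1 cyano (CN, -1), 1 azido (N3, -1), 3 nitrato (NO3, -1), 1 bromo (Br, -1). Ligand charge sum = -6.
Charge balance with potassium (+1) requires 1 complex ion per 3 potassium.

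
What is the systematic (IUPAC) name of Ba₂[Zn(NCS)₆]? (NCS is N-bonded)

barium hexaisothiocyanatozincate(II)

The 2 barium counter-ions carry a total charge of +4, so each complex ion is 4−.
Ligand charges: 6×isothiocyanato (-1 each); total -6. So Zn + (-6) = 4−, giving Zn = +2.
The complex ion is anionic, so zinc takes the -ate form zincate(II).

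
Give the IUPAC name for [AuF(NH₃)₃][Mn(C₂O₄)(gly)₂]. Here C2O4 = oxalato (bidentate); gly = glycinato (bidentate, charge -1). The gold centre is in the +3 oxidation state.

triamminefluorogold(III) bis(glycinato)oxalatomanganate(II)

Au is given as +3; the cation's ligand charges sum to -1, so the complex cation is 2+.
A 1:1 salt means the anion carries the equal and opposite charge, 2−.
Anion: ligand charges sum to -4; for the ion to be 2−, Mn = +2.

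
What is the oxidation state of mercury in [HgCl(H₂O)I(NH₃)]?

No counter-ion: the bracketed complex is neutral.
Ligand charges: 1×Cl = -1; 1×I = -1; 1×H2O neutral; 1×NH3 neutral; sum -2.
Hg + (-2) = 0 ⇒ Hg is +2.

+2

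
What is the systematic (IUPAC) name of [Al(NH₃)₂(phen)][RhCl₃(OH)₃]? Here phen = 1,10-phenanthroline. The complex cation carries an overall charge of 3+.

Both ions are complex: the cation is named first with the plain metal name, the anion second with the -ate form; each ion's ligands are alphabetised independently.
The complex cation is given as 3+; its ligand charges sum to 0, so Al = +3.
A 1:1 salt means the anion carries the equal and opposite charge, 3−.
Anion: ligand charges sum to -6; for the ion to be 3−, Rh = +3.

diammine(1,10-phenanthroline)aluminium(III) trichlorotrihydroxorhodate(III)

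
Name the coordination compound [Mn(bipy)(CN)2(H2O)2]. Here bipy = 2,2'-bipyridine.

diaqua(2,2'-bipyridine)dicyanomanganese(II)

There is no counter-ion, so the complex is neutral overall.
Ligand charges: 1×2,2'-bipyridine (neutral), 2×aqua (neutral), 2×cyano (-1 each); total -2. So Mn + (-2) = 0, giving Mn = +2.
Ligands are named alphabetically: aqua before bipyridine before cyano.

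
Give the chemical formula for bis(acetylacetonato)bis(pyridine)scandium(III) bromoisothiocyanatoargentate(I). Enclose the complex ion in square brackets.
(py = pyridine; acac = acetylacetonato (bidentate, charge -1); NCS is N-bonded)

[Sc(acac)2(py)2][AgBr(NCS)]

Cation [Sc…]: ligand charges -2, Sc(III) ⇒ ion charge 1+.
Anion [Ag…]: ligand charges -2, Ag(I) ⇒ ion charge 1−.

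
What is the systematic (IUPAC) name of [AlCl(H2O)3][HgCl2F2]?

Both ions are complex: the cation is named first with the plain metal name, the anion second with the -ate form; each ion's ligands are alphabetised independently.
Aluminium is always +3 in its complexes; the cation's ligand charges sum to -1, so the complex cation is 2+.
A 1:1 salt means the anion carries the equal and opposite charge, 2−.
Anion: ligand charges sum to -4; for the ion to be 2−, Hg = +2.

triaquachloroaluminium(III) dichlorodifluoromercurate(II)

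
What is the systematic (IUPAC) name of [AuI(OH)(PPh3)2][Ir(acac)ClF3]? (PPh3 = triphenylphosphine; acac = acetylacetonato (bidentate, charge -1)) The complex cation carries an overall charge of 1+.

hydroxoiodobis(triphenylphosphine)gold(III) (acetylacetonato)chlorotrifluoroiridate(IV)

Both ions are complex: the cation is named first with the plain metal name, the anion second with the -ate form; each ion's ligands are alphabetised independently.
The complex cation is given as 1+; its ligand charges sum to -2, so Au = +3.
A 1:1 salt means the anion carries the equal and opposite charge, 1−.
Anion: ligand charges sum to -5; for the ion to be 1−, Ir = +4.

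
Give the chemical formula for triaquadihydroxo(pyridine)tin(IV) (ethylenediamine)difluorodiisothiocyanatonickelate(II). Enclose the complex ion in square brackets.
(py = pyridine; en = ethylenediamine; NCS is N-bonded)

Cation [Sn…]: ligand charges -2, Sn(IV) ⇒ ion charge 2+.
Anion [Ni…]: ligand charges -4, Ni(II) ⇒ ion charge 2−.
One 2+ cation balances one 2− anion.

[Sn(H2O)3(OH)2(py)][Ni(en)F2(NCS)2]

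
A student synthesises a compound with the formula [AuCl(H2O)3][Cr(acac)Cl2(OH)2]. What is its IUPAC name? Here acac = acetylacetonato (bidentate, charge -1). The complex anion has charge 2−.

Both ions are complex: the cation is named first with the plain metal name, the anion second with the -ate form; each ion's ligands are alphabetised independently.
The complex anion is given as 2−; its ligand charges sum to -5, so Cr = +3.
A 1:1 salt means the cation carries the equal and opposite charge, 2+.
Cation: ligand charges sum to -1; for the ion to be 2+, Au = +3.

triaquachlorogold(III) (acetylacetonato)dichlorodihydroxochromate(III)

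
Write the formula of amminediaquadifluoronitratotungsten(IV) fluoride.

[WF2(H2O)2(NH3)(NO3)]F

Ligands: 2 fluoro (F, -1), 2 aqua (H2O, neutral), 1 ammine (NH3, neutral), 1 nitrato (NO3, -1). Ligand charge sum = -3.
With W in oxidation state +4, the complex ion is [W...]^1+.
Charge balance with fluoride (-1) requires 1 complex ion per 1 fluoride.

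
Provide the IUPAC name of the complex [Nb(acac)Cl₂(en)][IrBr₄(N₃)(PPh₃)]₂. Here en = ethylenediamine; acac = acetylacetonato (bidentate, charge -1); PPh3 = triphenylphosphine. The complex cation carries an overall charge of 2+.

(acetylacetonato)dichloro(ethylenediamine)niobium(V) azidotetrabromo(triphenylphosphine)iridate(IV)

Both ions are complex: the cation is named first with the plain metal name, the anion second with the -ate form; each ion's ligands are alphabetised independently.
The complex cation is given as 2+; its ligand charges sum to -3, so Nb = +5.
With 2 anions per cation, each anion must be 2/2 = 1−.
Anion: ligand charges sum to -5; for the ion to be 1−, Ir = +4.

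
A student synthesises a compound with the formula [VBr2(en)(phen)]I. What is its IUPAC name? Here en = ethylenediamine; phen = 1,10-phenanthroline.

dibromo(ethylenediamine)(1,10-phenanthroline)vanadium(III) iodide

The 1 iodide counter-ion carries a total charge of -1, so each complex ion is 1+.
Ligand charges: 1×ethylenediamine (neutral), 1×1,10-phenanthroline (neutral), 2×bromo (-1 each); total -2. So V + (-2) = 1+, giving V = +3.
Ligands are named alphabetically: bromo before ethylenediamine before phenanthroline.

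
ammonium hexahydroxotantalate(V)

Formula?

Ligands: 6 hydroxo (OH, -1). Ligand charge sum = -6.
Charge balance with ammonium (+1) requires 1 complex ion per 1 ammonium.

NH4[Ta(OH)6]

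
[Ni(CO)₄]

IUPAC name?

There is no counter-ion, so the complex is neutral overall.
Ligand charges: 4×carbonyl (neutral); total 0. So Ni + (0) = 0, giving Ni = 0.

tetracarbonylnickel(0)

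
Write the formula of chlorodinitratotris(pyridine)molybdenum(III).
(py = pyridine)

Ligands: 1 chloro (Cl, -1), 2 nitrato (NO3, -1), 3 pyridine (py, neutral). Ligand charge sum = -3.
With Mo in oxidation state +3, the complex ion is [Mo...].

[MoCl(NO3)2(py)3]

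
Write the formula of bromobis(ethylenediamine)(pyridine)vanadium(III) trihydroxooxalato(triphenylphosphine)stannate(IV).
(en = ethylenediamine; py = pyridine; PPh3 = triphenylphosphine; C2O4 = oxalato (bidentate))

Cation [V…]: ligand charges -1, V(III) ⇒ ion charge 2+.
Anion [Sn…]: ligand charges -5, Sn(IV) ⇒ ion charge 1−.
One 2+ cation requires 2 of the 1− anion.

[VBr(en)2(py)][Sn(C2O4)(OH)3(PPh3)]2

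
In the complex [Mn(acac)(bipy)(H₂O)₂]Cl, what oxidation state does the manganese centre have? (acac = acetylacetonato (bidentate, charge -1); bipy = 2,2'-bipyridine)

+2

1 chloride outside the brackets (-1 each) → the complex ion is 1+.
Ligand charges: 1×acac = -1; 1×bipy neutral; 2×H2O neutral; sum -1.
Mn + (-1) = 1+ ⇒ Mn is +2.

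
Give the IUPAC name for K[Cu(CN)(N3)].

potassium azidocyanocuprate(I)

The 1 potassium counter-ion carries a total charge of +1, so each complex ion is 1−.
Ligand charges: 1×azido (-1 each), 1×cyano (-1 each); total -2. So Cu + (-2) = 1−, giving Cu = +1.
The complex ion is anionic, so copper takes the -ate form cuprate(I).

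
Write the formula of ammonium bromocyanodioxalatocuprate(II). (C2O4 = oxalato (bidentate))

(NH4)4[CuBr(C2O4)2(CN)]

Ligands: 1 cyano (CN, -1), 2 oxalato (C2O4, -2), 1 bromo (Br, -1). Ligand charge sum = -6.
With Cu in oxidation state +2, the complex ion is [Cu...]^4−.
Charge balance with ammonium (+1) requires 1 complex ion per 4 ammonium.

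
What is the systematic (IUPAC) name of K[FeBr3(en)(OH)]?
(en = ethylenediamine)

The 1 potassium counter-ion carries a total charge of +1, so each complex ion is 1−.
Ligand charges: 1×ethylenediamine (neutral), 1×hydroxo (-1 each), 3×bromo (-1 each); total -4. So Fe + (-4) = 1−, giving Fe = +3.
The complex ion is anionic, so iron takes the -ate form ferrate(III).

potassium tribromo(ethylenediamine)hydroxoferrate(III)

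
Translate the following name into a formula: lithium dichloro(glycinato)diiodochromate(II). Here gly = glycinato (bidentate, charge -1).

Ligands: 2 chloro (Cl, -1), 2 iodo (I, -1), 1 glycinato (gly, -1). Ligand charge sum = -5.
With Cr in oxidation state +2, the complex ion is [Cr...]^3−.
Charge balance with lithium (+1) requires 1 complex ion per 3 lithium.

Li3[CrCl2(gly)I2]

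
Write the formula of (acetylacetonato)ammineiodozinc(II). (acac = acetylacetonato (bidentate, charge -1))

Ligands: 1 acetylacetonato (acac, -1), 1 ammine (NH3, neutral), 1 iodo (I, -1). Ligand charge sum = -2.
With Zn in oxidation state +2, the complex ion is [Zn...].

[Zn(acac)I(NH3)]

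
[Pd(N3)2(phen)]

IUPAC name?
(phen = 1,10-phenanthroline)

There is no counter-ion, so the complex is neutral overall.
Ligand charges: 1×1,10-phenanthroline (neutral), 2×azido (-1 each); total -2. So Pd + (-2) = 0, giving Pd = +2.
Ligands are named alphabetically: azido before phenanthroline.

diazido(1,10-phenanthroline)palladium(II)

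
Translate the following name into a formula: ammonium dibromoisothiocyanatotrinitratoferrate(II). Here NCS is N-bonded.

Ligands: 3 nitrato (NO3, -1), 1 isothiocyanato (NCS, -1), 2 bromo (Br, -1). Ligand charge sum = -6.
With Fe in oxidation state +2, the complex ion is [Fe...]^4−.
Charge balance with ammonium (+1) requires 1 complex ion per 4 ammonium.

(NH4)4[FeBr2(NCS)(NO3)3]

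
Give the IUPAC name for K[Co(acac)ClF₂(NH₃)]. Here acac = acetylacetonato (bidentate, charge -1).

potassium (acetylacetonato)amminechlorodifluorocobaltate(III)

The 1 potassium counter-ion carries a total charge of +1, so each complex ion is 1−.
Ligand charges: 1×chloro (-1 each), 1×acetylacetonato (-1 each), 2×fluoro (-1 each), 1×ammine (neutral); total -4. So Co + (-4) = 1−, giving Co = +3.
Ligands are named alphabetically: acetylacetonato before ammine before chloro before fluoro.
The complex ion is anionic, so cobalt takes the -ate form cobaltate(III).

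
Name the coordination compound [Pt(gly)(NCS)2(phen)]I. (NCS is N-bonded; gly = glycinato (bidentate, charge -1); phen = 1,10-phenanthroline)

The 1 iodide counter-ion carries a total charge of -1, so each complex ion is 1+.
Ligand charges: 2×isothiocyanato (-1 each), 1×glycinato (-1 each), 1×1,10-phenanthroline (neutral); total -3. So Pt + (-3) = 1+, giving Pt = +4.
Ligands are named alphabetically: glycinato before isothiocyanato before phenanthroline.

(glycinato)diisothiocyanato(1,10-phenanthroline)platinum(IV) iodide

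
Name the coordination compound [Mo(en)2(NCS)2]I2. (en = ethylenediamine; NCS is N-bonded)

bis(ethylenediamine)diisothiocyanatomolybdenum(IV) iodide

The 2 iodide counter-ions carry a total charge of -2, so each complex ion is 2+.
Ligand charges: 2×ethylenediamine (neutral), 2×isothiocyanato (-1 each); total -2. So Mo + (-2) = 2+, giving Mo = +4.
Ligands are named alphabetically: ethylenediamine before isothiocyanato.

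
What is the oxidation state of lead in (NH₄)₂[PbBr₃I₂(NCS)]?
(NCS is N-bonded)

+4

2 ammonium outside the brackets (+1 each) → the complex ion is 2−.
Ligand charges: 2×I = -2; 1×NCS = -1; 3×Br = -3; sum -6.
Pb + (-6) = 2− ⇒ Pb is +4.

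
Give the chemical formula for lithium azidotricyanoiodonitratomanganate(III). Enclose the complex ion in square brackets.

Li3[Mn(CN)3I(N3)(NO3)]

Ligands: 1 iodo (I, -1), 3 cyano (CN, -1), 1 azido (N3, -1), 1 nitrato (NO3, -1). Ligand charge sum = -6.
With Mn in oxidation state +3, the complex ion is [Mn...]^3−.
Charge balance with lithium (+1) requires 1 complex ion per 3 lithium.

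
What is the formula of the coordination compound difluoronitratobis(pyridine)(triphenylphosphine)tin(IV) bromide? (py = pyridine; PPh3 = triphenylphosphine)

Ligands: 2 pyridine (py, neutral), 1 triphenylphosphine (PPh3, neutral), 2 fluoro (F, -1), 1 nitrato (NO3, -1). Ligand charge sum = -3.
With Sn in oxidation state +4, the complex ion is [Sn...]^1+.
Charge balance with bromide (-1) requires 1 complex ion per 1 bromide.

[SnF2(NO3)(PPh3)(py)2]Br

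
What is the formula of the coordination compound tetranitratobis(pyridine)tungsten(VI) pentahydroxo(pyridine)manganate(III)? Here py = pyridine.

[W(NO3)4(py)2][Mn(OH)5(py)]

Cation [W…]: ligand charges -4, W(VI) ⇒ ion charge 2+.
Anion [Mn…]: ligand charges -5, Mn(III) ⇒ ion charge 2−.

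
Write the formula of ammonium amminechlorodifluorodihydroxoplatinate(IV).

Ligands: 1 ammine (NH3, neutral), 2 hydroxo (OH, -1), 2 fluoro (F, -1), 1 chloro (Cl, -1). Ligand charge sum = -5.
Charge balance with ammonium (+1) requires 1 complex ion per 1 ammonium.

NH4[PtClF2(NH3)(OH)2]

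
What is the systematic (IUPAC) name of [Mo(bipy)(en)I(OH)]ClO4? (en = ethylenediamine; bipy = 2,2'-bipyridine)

(2,2'-bipyridine)(ethylenediamine)hydroxoiodomolybdenum(III) perchlorate

The 1 perchlorate counter-ion carries a total charge of -1, so each complex ion is 1+.
Ligand charges: 1×ethylenediamine (neutral), 1×iodo (-1 each), 1×hydroxo (-1 each), 1×2,2'-bipyridine (neutral); total -2. So Mo + (-2) = 1+, giving Mo = +3.
Ligands are named alphabetically: bipyridine before ethylenediamine before hydroxo before iodo.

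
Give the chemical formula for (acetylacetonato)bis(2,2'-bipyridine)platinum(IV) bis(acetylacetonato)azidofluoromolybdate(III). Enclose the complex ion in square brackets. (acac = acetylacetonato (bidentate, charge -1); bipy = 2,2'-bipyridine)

[Pt(acac)(bipy)2][Mo(acac)2F(N3)]3

Cation [Pt…]: ligand charges -1, Pt(IV) ⇒ ion charge 3+.
Anion [Mo…]: ligand charges -4, Mo(III) ⇒ ion charge 1−.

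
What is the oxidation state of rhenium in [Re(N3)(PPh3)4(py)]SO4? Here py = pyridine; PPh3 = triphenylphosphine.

+3

1 sulfate outside the brackets (-2 each) → the complex ion is 2+.
Ligand charges: 1×N3 = -1; 1×py neutral; 4×PPh3 neutral; sum -1.
Re + (-1) = 2+ ⇒ Re is +3.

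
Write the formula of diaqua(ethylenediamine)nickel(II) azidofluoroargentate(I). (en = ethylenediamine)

Cation [Ni…]: ligand charges 0, Ni(II) ⇒ ion charge 2+.
Anion [Ag…]: ligand charges -2, Ag(I) ⇒ ion charge 1−.
One 2+ cation requires 2 of the 1− anion.

[Ni(en)(H2O)2][AgF(N3)]2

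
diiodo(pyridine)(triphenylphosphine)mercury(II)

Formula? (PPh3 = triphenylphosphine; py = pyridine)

[HgI2(PPh3)(py)]

Ligands: 1 triphenylphosphine (PPh3, neutral), 1 pyridine (py, neutral), 2 iodo (I, -1). Ligand charge sum = -2.
With Hg in oxidation state +2, the complex ion is [Hg...].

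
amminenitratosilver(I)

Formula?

[Ag(NH3)(NO3)]

Ligands: 1 ammine (NH3, neutral), 1 nitrato (NO3, -1). Ligand charge sum = -1.
With Ag in oxidation state +1, the complex ion is [Ag...].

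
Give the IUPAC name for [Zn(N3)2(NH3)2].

There is no counter-ion, so the complex is neutral overall.
Ligand charges: 2×ammine (neutral), 2×azido (-1 each); total -2. So Zn + (-2) = 0, giving Zn = +2.
Ligands are named alphabetically: ammine before azido.

diamminediazidozinc(II)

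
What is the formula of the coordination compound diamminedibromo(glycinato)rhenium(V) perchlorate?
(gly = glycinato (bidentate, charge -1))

Ligands: 2 bromo (Br, -1), 1 glycinato (gly, -1), 2 ammine (NH3, neutral). Ligand charge sum = -3.
Charge balance with perchlorate (-1) requires 1 complex ion per 2 perchlorate.

[ReBr2(gly)(NH3)2](ClO4)2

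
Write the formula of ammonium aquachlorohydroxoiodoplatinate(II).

Ligands: 1 iodo (I, -1), 1 aqua (H2O, neutral), 1 chloro (Cl, -1), 1 hydroxo (OH, -1). Ligand charge sum = -3.
Charge balance with ammonium (+1) requires 1 complex ion per 1 ammonium.

NH4[PtCl(H2O)I(OH)]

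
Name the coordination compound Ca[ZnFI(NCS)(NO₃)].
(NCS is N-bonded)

calcium fluoroiodoisothiocyanatonitratozincate(II)

The 1 calcium counter-ion carries a total charge of +2, so each complex ion is 2−.
Ligand charges: 1×isothiocyanato (-1 each), 1×fluoro (-1 each), 1×iodo (-1 each), 1×nitrato (-1 each); total -4. So Zn + (-4) = 2−, giving Zn = +2.
The complex ion is anionic, so zinc takes the -ate form zincate(II).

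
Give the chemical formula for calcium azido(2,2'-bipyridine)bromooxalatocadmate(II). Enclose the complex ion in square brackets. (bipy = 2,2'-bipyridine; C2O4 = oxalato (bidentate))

Ligands: 1 bromo (Br, -1), 1 2,2'-bipyridine (bipy, neutral), 1 oxalato (C2O4, -2), 1 azido (N3, -1). Ligand charge sum = -4.
Charge balance with calcium (+2) requires 1 complex ion per 1 calcium.

Ca[Cd(bipy)Br(C2O4)(N3)]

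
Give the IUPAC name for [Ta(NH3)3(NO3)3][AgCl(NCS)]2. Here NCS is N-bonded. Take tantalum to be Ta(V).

triamminetrinitratotantalum(V) chloroisothiocyanatoargentate(I)

Both ions are complex: the cation is named first with the plain metal name, the anion second with the -ate form; each ion's ligands are alphabetised independently.
Ta is given as +5; the cation's ligand charges sum to -3, so the complex cation is 2+.
With 2 anions per cation, each anion must be 2/2 = 1−.
Anion: ligand charges sum to -2; for the ion to be 1−, Ag = +1.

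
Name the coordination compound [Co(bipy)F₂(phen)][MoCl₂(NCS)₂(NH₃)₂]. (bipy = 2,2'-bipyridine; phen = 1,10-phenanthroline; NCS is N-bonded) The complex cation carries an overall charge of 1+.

Both ions are complex: the cation is named first with the plain metal name, the anion second with the -ate form; each ion's ligands are alphabetised independently.
The complex cation is given as 1+; its ligand charges sum to -2, so Co = +3.
A 1:1 salt means the anion carries the equal and opposite charge, 1−.
Anion: ligand charges sum to -4; for the ion to be 1−, Mo = +3.

(2,2'-bipyridine)difluoro(1,10-phenanthroline)cobalt(III) diamminedichlorodiisothiocyanatomolybdate(III)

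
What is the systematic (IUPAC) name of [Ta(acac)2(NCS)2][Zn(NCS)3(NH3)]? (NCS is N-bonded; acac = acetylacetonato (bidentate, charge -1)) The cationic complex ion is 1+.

Both ions are complex: the cation is named first with the plain metal name, the anion second with the -ate form; each ion's ligands are alphabetised independently.
The complex cation is given as 1+; its ligand charges sum to -4, so Ta = +5.
A 1:1 salt means the anion carries the equal and opposite charge, 1−.
Anion: ligand charges sum to -3; for the ion to be 1−, Zn = +2.

bis(acetylacetonato)diisothiocyanatotantalum(V) amminetriisothiocyanatozincate(II)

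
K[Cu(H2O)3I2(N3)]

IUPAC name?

potassium triaquaazidodiiodocuprate(II)

The 1 potassium counter-ion carries a total charge of +1, so each complex ion is 1−.
Ligand charges: 2×iodo (-1 each), 1×azido (-1 each), 3×aqua (neutral); total -3. So Cu + (-3) = 1−, giving Cu = +2.
The complex ion is anionic, so copper takes the -ate form cuprate(II).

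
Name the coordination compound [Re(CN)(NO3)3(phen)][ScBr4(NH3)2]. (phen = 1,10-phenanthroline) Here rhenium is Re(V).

Both ions are complex: the cation is named first with the plain metal name, the anion second with the -ate form; each ion's ligands are alphabetised independently.
Re is given as +5; the cation's ligand charges sum to -4, so the complex cation is 1+.
A 1:1 salt means the anion carries the equal and opposite charge, 1−.
Anion: ligand charges sum to -4; for the ion to be 1−, Sc = +3.

cyanotrinitrato(1,10-phenanthroline)rhenium(V) diamminetetrabromoscandate(III)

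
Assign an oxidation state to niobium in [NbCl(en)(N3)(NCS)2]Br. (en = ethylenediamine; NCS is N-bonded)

1 bromide outside the brackets (-1 each) → the complex ion is 1+.
Ligand charges: 1×en neutral; 2×NCS = -2; 1×N3 = -1; 1×Cl = -1; sum -4.
Nb + (-4) = 1+ ⇒ Nb is +5.

+5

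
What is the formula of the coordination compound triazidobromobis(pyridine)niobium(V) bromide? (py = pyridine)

[NbBr(N3)3(py)2]Br

Ligands: 2 pyridine (py, neutral), 1 bromo (Br, -1), 3 azido (N3, -1). Ligand charge sum = -4.
With Nb in oxidation state +5, the complex ion is [Nb...]^1+.
Charge balance with bromide (-1) requires 1 complex ion per 1 bromide.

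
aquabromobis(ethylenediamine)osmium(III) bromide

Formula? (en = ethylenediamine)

[OsBr(en)2(H2O)]Br2

Ligands: 2 ethylenediamine (en, neutral), 1 aqua (H2O, neutral), 1 bromo (Br, -1). Ligand charge sum = -1.
With Os in oxidation state +3, the complex ion is [Os...]^2+.
Charge balance with bromide (-1) requires 1 complex ion per 2 bromide.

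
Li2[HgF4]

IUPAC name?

The 2 lithium counter-ions carry a total charge of +2, so each complex ion is 2−.
Ligand charges: 4×fluoro (-1 each); total -4. So Hg + (-4) = 2−, giving Hg = +2.
The complex ion is anionic, so mercury takes the -ate form mercurate(II).

lithium tetrafluoromercurate(II)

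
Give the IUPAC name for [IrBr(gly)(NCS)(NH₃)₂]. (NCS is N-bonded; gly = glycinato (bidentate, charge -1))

diamminebromo(glycinato)isothiocyanatoiridium(III)

There is no counter-ion, so the complex is neutral overall.
Ligand charges: 1×isothiocyanato (-1 each), 2×ammine (neutral), 1×bromo (-1 each), 1×glycinato (-1 each); total -3. So Ir + (-3) = 0, giving Ir = +3.
Ligands are named alphabetically: ammine before bromo before glycinato before isothiocyanato.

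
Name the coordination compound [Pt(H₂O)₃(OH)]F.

The 1 fluoride counter-ion carries a total charge of -1, so each complex ion is 1+.
Ligand charges: 1×hydroxo (-1 each), 3×aqua (neutral); total -1. So Pt + (-1) = 1+, giving Pt = +2.
Ligands are named alphabetically: aqua before hydroxo.

triaquahydroxoplatinum(II) fluoride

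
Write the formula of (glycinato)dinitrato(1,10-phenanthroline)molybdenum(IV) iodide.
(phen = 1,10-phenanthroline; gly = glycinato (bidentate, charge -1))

Ligands: 1 1,10-phenanthroline (phen, neutral), 1 glycinato (gly, -1), 2 nitrato (NO3, -1). Ligand charge sum = -3.
Charge balance with iodide (-1) requires 1 complex ion per 1 iodide.

[Mo(gly)(NO3)2(phen)]I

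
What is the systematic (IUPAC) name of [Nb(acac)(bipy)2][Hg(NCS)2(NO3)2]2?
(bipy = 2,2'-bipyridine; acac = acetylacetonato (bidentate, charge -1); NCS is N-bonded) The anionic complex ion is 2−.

(acetylacetonato)bis(2,2'-bipyridine)niobium(V) diisothiocyanatodinitratomercurate(II)

The complex anion is given as 2−; its ligand charges sum to -4, so Hg = +2.
With 2 anions per cation, the cation must be 2×2 = 4+.
Cation: ligand charges sum to -1; for the ion to be 4+, Nb = +5.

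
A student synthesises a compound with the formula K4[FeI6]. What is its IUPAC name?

The 4 potassium counter-ions carry a total charge of +4, so each complex ion is 4−.
Ligand charges: 6×iodo (-1 each); total -6. So Fe + (-6) = 4−, giving Fe = +2.
The complex ion is anionic, so iron takes the -ate form ferrate(II).

potassium hexaiodoferrate(II)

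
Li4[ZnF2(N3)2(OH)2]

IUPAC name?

lithium diazidodifluorodihydroxozincate(II)

The 4 lithium counter-ions carry a total charge of +4, so each complex ion is 4−.
Ligand charges: 2×hydroxo (-1 each), 2×fluoro (-1 each), 2×azido (-1 each); total -6. So Zn + (-6) = 4−, giving Zn = +2.
The complex ion is anionic, so zinc takes the -ate form zincate(II).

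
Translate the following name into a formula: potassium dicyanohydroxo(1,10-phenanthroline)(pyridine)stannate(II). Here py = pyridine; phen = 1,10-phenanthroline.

K[Sn(CN)2(OH)(phen)(py)]

Ligands: 1 hydroxo (OH, -1), 2 cyano (CN, -1), 1 pyridine (py, neutral), 1 1,10-phenanthroline (phen, neutral). Ligand charge sum = -3.
With Sn in oxidation state +2, the complex ion is [Sn...]^1−.
Charge balance with potassium (+1) requires 1 complex ion per 1 potassium.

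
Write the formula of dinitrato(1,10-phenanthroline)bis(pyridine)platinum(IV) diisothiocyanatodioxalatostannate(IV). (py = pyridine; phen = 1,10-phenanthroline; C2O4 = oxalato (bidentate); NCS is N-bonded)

[Pt(NO3)2(phen)(py)2][Sn(C2O4)2(NCS)2]

Cation [Pt…]: ligand charges -2, Pt(IV) ⇒ ion charge 2+.
Anion [Sn…]: ligand charges -6, Sn(IV) ⇒ ion charge 2−.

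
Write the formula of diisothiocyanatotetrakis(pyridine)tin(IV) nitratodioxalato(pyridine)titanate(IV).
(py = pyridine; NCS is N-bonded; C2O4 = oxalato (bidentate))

[Sn(NCS)2(py)4][Ti(C2O4)2(NO3)(py)]2

Cation [Sn…]: ligand charges -2, Sn(IV) ⇒ ion charge 2+.
Anion [Ti…]: ligand charges -5, Ti(IV) ⇒ ion charge 1−.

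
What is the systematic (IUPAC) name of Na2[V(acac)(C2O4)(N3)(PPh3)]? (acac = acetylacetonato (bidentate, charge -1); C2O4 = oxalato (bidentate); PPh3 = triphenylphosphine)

sodium (acetylacetonato)azidooxalato(triphenylphosphine)vanadate(II)

The 2 sodium counter-ions carry a total charge of +2, so each complex ion is 2−.
Ligand charges: 1×azido (-1 each), 1×acetylacetonato (-1 each), 1×oxalato (-2 each), 1×triphenylphosphine (neutral); total -4. So V + (-4) = 2−, giving V = +2.
Ligands are named alphabetically: acetylacetonato before azido before oxalato before triphenylphosphine.
The complex ion is anionic, so vanadium takes the -ate form vanadate(II).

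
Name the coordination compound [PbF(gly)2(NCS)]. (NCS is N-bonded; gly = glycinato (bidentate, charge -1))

fluorobis(glycinato)isothiocyanatolead(IV)

There is no counter-ion, so the complex is neutral overall.
Ligand charges: 1×isothiocyanato (-1 each), 2×glycinato (-1 each), 1×fluoro (-1 each); total -4. So Pb + (-4) = 0, giving Pb = +4.
Ligands are named alphabetically: fluoro before glycinato before isothiocyanato.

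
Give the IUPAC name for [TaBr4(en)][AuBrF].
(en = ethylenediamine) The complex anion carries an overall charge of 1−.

tetrabromo(ethylenediamine)tantalum(V) bromofluoroaurate(I)

The complex anion is given as 1−; its ligand charges sum to -2, so Au = +1.
A 1:1 salt means the cation carries the equal and opposite charge, 1+.
Cation: ligand charges sum to -4; for the ion to be 1+, Ta = +5.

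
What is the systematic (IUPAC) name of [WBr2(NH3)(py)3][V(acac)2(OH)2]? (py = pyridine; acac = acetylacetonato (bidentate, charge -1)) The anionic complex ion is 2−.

The complex anion is given as 2−; its ligand charges sum to -4, so V = +2.
A 1:1 salt means the cation carries the equal and opposite charge, 2+.
Cation: ligand charges sum to -2; for the ion to be 2+, W = +4.

amminedibromotris(pyridine)tungsten(IV) bis(acetylacetonato)dihydroxovanadate(II)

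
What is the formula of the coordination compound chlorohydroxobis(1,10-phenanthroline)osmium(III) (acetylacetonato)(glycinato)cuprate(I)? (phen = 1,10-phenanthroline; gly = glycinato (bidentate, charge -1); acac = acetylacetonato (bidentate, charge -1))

[OsCl(OH)(phen)2][Cu(acac)(gly)]

Cation [Os…]: ligand charges -2, Os(III) ⇒ ion charge 1+.
Anion [Cu…]: ligand charges -2, Cu(I) ⇒ ion charge 1−.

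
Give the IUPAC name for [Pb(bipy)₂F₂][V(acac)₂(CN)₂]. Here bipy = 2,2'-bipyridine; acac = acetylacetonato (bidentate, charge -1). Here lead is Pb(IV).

bis(2,2'-bipyridine)difluorolead(IV) bis(acetylacetonato)dicyanovanadate(II)

Both ions are complex: the cation is named first with the plain metal name, the anion second with the -ate form; each ion's ligands are alphabetised independently.
Pb is given as +4; the cation's ligand charges sum to -2, so the complex cation is 2+.
A 1:1 salt means the anion carries the equal and opposite charge, 2−.
Anion: ligand charges sum to -4; for the ion to be 2−, V = +2.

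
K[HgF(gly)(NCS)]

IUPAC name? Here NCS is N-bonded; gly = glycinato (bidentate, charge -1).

potassium fluoro(glycinato)isothiocyanatomercurate(II)

The 1 potassium counter-ion carries a total charge of +1, so each complex ion is 1−.
Ligand charges: 1×isothiocyanato (-1 each), 1×glycinato (-1 each), 1×fluoro (-1 each); total -3. So Hg + (-3) = 1−, giving Hg = +2.
The complex ion is anionic, so mercury takes the -ate form mercurate(II).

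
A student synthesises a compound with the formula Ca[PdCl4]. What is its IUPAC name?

The 1 calcium counter-ion carries a total charge of +2, so each complex ion is 2−.
Ligand charges: 4×chloro (-1 each); total -4. So Pd + (-4) = 2−, giving Pd = +2.
The complex ion is anionic, so palladium takes the -ate form palladate(II).

calcium tetrachloropalladate(II)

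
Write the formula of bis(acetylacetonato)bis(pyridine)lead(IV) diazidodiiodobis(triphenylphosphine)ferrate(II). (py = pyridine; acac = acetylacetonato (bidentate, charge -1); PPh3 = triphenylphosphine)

[Pb(acac)2(py)2][FeI2(N3)2(PPh3)2]

Cation [Pb…]: ligand charges -2, Pb(IV) ⇒ ion charge 2+.
Anion [Fe…]: ligand charges -4, Fe(II) ⇒ ion charge 2−.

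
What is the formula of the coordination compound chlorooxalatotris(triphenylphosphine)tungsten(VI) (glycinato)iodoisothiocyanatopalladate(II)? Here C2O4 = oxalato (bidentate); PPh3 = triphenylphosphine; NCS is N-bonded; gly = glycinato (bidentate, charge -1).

Cation [W…]: ligand charges -3, W(VI) ⇒ ion charge 3+.
Anion [Pd…]: ligand charges -3, Pd(II) ⇒ ion charge 1−.
One 3+ cation requires 3 of the 1− anion.

[W(C2O4)Cl(PPh3)3][Pd(gly)I(NCS)]3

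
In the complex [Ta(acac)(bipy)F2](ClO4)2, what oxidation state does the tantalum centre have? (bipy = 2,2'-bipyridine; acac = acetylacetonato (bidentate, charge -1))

+5

2 perchlorate outside the brackets (-1 each) → the complex ion is 2+.
Ligand charges: 2×F = -2; 1×bipy neutral; 1×acac = -1; sum -3.
Ta + (-3) = 2+ ⇒ Ta is +5.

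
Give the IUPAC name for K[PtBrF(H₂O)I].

potassium aquabromofluoroiodoplatinate(II)

The 1 potassium counter-ion carries a total charge of +1, so each complex ion is 1−.
Ligand charges: 1×iodo (-1 each), 1×fluoro (-1 each), 1×aqua (neutral), 1×bromo (-1 each); total -3. So Pt + (-3) = 1−, giving Pt = +2.
Ligands are named alphabetically: aqua before bromo before fluoro before iodo.
The complex ion is anionic, so platinum takes the -ate form platinate(II).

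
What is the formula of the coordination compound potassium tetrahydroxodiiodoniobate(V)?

Ligands: 2 iodo (I, -1), 4 hydroxo (OH, -1). Ligand charge sum = -6.
With Nb in oxidation state +5, the complex ion is [Nb...]^1−.
Charge balance with potassium (+1) requires 1 complex ion per 1 potassium.

K[NbI2(OH)4]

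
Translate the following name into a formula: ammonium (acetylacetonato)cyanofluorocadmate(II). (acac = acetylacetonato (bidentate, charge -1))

NH4[Cd(acac)(CN)F]

Ligands: 1 acetylacetonato (acac, -1), 1 cyano (CN, -1), 1 fluoro (F, -1). Ligand charge sum = -3.
Charge balance with ammonium (+1) requires 1 complex ion per 1 ammonium.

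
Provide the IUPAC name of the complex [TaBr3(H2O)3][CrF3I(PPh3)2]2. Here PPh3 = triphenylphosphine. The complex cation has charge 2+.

The complex cation is given as 2+; its ligand charges sum to -3, so Ta = +5.
With 2 anions per cation, each anion must be 2/2 = 1−.
Anion: ligand charges sum to -4; for the ion to be 1−, Cr = +3.

triaquatribromotantalum(V) trifluoroiodobis(triphenylphosphine)chromate(III)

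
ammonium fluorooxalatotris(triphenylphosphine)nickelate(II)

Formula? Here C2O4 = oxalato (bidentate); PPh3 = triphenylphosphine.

NH4[Ni(C2O4)F(PPh3)3]

Ligands: 1 oxalato (C2O4, -2), 1 fluoro (F, -1), 3 triphenylphosphine (PPh3, neutral). Ligand charge sum = -3.
Charge balance with ammonium (+1) requires 1 complex ion per 1 ammonium.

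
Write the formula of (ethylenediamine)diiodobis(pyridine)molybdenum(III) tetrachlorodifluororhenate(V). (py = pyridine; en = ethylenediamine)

Cation [Mo…]: ligand charges -2, Mo(III) ⇒ ion charge 1+.
Anion [Re…]: ligand charges -6, Re(V) ⇒ ion charge 1−.
One 1+ cation balances one 1− anion.

[Mo(en)I2(py)2][ReCl4F2]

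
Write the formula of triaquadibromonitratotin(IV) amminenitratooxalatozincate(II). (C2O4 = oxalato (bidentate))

Cation [Sn…]: ligand charges -3, Sn(IV) ⇒ ion charge 1+.
Anion [Zn…]: ligand charges -3, Zn(II) ⇒ ion charge 1−.
One 1+ cation balances one 1− anion.

[SnBr2(H2O)3(NO3)][Zn(C2O4)(NH3)(NO3)]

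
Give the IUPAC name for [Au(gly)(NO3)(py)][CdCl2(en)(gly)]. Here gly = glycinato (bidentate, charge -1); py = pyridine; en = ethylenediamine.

(glycinato)nitrato(pyridine)gold(III) dichloro(ethylenediamine)(glycinato)cadmate(II)

Both ions are complex: the cation is named first with the plain metal name, the anion second with the -ate form; each ion's ligands are alphabetised independently.
Cadmium is always +2 in its complexes; the anion's ligand charges sum to -3, so the complex anion is 1−.
A 1:1 salt means the cation carries the equal and opposite charge, 1+.
Cation: ligand charges sum to -2; for the ion to be 1+, Au = +3.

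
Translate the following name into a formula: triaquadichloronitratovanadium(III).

Ligands: 1 nitrato (NO3, -1), 2 chloro (Cl, -1), 3 aqua (H2O, neutral). Ligand charge sum = -3.
With V in oxidation state +3, the complex ion is [V...].

[VCl2(H2O)3(NO3)]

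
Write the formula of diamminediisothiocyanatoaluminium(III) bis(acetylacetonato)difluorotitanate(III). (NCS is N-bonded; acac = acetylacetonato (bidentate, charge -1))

[Al(NCS)2(NH3)2][Ti(acac)2F2]

Cation [Al…]: ligand charges -2, Al(III) ⇒ ion charge 1+.
Anion [Ti…]: ligand charges -4, Ti(III) ⇒ ion charge 1−.
One 1+ cation balances one 1− anion.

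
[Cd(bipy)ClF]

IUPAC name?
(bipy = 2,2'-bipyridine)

There is no counter-ion, so the complex is neutral overall.
Ligand charges: 1×chloro (-1 each), 1×fluoro (-1 each), 1×2,2'-bipyridine (neutral); total -2. So Cd + (-2) = 0, giving Cd = +2.
Ligands are named alphabetically: bipyridine before chloro before fluoro.

(2,2'-bipyridine)chlorofluorocadmium(II)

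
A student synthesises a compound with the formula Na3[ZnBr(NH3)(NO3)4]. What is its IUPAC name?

sodium amminebromotetranitratozincate(II)

The 3 sodium counter-ions carry a total charge of +3, so each complex ion is 3−.
Ligand charges: 1×bromo (-1 each), 4×nitrato (-1 each), 1×ammine (neutral); total -5. So Zn + (-5) = 3−, giving Zn = +2.
Ligands are named alphabetically: ammine before bromo before nitrato.
The complex ion is anionic, so zinc takes the -ate form zincate(II).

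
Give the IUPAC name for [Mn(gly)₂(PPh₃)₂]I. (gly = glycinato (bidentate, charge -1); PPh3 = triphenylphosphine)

bis(glycinato)bis(triphenylphosphine)manganese(III) iodide

The 1 iodide counter-ion carries a total charge of -1, so each complex ion is 1+.
Ligand charges: 2×glycinato (-1 each), 2×triphenylphosphine (neutral); total -2. So Mn + (-2) = 1+, giving Mn = +3.
Ligands are named alphabetically: glycinato before triphenylphosphine.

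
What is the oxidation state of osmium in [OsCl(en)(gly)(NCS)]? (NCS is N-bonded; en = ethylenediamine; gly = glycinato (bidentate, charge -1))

No counter-ion: the bracketed complex is neutral.
Ligand charges: 1×Cl = -1; 1×NCS = -1; 1×en neutral; 1×gly = -1; sum -3.
Os + (-3) = 0 ⇒ Os is +3.

+3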